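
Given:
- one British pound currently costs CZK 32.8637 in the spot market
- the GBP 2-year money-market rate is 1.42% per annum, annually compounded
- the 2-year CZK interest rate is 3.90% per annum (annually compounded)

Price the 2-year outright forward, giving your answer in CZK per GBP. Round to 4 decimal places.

T = 2 years.
CZK growth factor: (1 + 0.0390)^2 = 1.079521.
Growth of 1 GBP over T: (1 + 0.0142)^2 = 1.02860164.
Forward (CZK per GBP) = 32.8637 × 1.079521 / 1.02860164 = 34.490567.

34.4906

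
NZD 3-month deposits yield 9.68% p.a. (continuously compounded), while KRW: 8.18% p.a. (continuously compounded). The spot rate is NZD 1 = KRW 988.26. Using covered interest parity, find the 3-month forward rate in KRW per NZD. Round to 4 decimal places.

984.5610

T = 3/12 years.
KRW growth factor: e^(0.0818×3/12) = 1.020660534.
Growth of 1 NZD over T: e^(0.0968×3/12) = 1.024495196.
So F = 988.26 × 1.020660534 / 1.024495196 = 984.560966 (KRW/NZD).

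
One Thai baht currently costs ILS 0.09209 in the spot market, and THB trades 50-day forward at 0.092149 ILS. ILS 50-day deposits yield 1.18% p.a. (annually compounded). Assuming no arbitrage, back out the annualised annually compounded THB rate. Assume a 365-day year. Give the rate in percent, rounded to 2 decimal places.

0.71%

T = 50/365 years.
CIP gives F = S · g_ILS/g_THB, so g_ILS/g_THB = 0.092149/0.09209 = 1.0006407.
The ILS side grows by (1 + 0.0118)^(50/365) = 1.0016083.
So the THB growth factor = 1.000967.
Annualise: 1.000967^(365/50) − 1 = 0.007081 = 0.71%.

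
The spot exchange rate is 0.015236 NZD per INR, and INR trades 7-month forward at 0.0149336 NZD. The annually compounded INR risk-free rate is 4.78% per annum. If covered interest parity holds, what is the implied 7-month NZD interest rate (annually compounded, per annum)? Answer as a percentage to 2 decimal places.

1.24%

T = 7/12 years.
By CIP, F/S equals the NZD-to-INR growth ratio: 0.0149336/0.015236 = 0.9801523.
INR growth factor: (1 + 0.0478)^(7/12) = 1.0276118.
That pins the NZD growth at 1.0072161.
Annualise: 1.0072161^(12/7) − 1 = 0.012402 = 1.24%.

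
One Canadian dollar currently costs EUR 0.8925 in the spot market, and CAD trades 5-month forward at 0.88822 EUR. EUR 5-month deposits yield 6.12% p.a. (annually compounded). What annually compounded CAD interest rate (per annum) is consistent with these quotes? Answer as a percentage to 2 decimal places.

7.35%

T = 5/12 years.
CIP gives F = S · g_EUR/g_CAD, so g_EUR/g_CAD = 0.88822/0.8925 = 0.9952045.
EUR growth factor: (1 + 0.0612)^(5/12) = 1.025059.
So the CAD growth factor = 1.0299984.
r = 1.0299984^(12/5) − 1 = 0.073514 → 7.35%.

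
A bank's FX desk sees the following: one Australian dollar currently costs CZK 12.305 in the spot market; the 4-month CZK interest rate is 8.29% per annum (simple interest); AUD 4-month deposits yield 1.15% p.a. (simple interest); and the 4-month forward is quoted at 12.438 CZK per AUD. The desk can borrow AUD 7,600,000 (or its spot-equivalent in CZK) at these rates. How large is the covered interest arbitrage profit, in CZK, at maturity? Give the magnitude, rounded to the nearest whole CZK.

T = 4/12 years.
Keep in AUD, deliver into the forward: 7,600,000·1.0038333333·12.438 = CZK 94,891,160.40.
Swap to CZK now, deposit: 7,600,000·12.305·1.0276333333 = CZK 96,102,214.06.
The quoted forward undervalues AUD, so borrow AUD, convert to CZK at spot, deposit the CZK at 8.29%, and buy AUD forward at 12.438 to cover the loan.
Profit = 96,102,214.06 − 94,891,160.40 = CZK 1,211,054.

CZK 1,211,054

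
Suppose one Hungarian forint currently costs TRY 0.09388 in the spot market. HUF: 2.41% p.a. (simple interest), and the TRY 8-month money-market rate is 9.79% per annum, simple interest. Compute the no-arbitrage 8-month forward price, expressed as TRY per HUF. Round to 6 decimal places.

T = 8/12 years.
TRY growth factor: 1 + 0.0979×8/12 = 1.0652667.
Growth of 1 HUF over T: 1 + 0.0241×8/12 = 1.0160667.
Forward (TRY per HUF) = 0.09388 × 1.0652667 / 1.0160667 = 0.09842586.

0.098426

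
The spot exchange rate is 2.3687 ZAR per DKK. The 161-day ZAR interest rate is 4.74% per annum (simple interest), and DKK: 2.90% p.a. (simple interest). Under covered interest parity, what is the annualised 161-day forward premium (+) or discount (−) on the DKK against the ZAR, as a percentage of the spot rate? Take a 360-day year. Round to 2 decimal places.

T = 161/360 years.
F = S · g_ZAR/g_DKK = 2.3687 × 1.0211983/1.0129694 = 2.3879422.
Annualised premium = (F − S)/S × (1/T) = (2.3879422 − 2.3687)/2.3687 ÷ (161/360) = 1.82%.

+1.82%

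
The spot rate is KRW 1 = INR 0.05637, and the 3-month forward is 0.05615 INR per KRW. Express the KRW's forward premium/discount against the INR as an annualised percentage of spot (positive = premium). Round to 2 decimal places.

-1.56%

T = 3/12 years.
Period premium: (0.05615 − 0.05637)/0.05637 = -0.0039028.
×(1/T) gives -1.56% p.a.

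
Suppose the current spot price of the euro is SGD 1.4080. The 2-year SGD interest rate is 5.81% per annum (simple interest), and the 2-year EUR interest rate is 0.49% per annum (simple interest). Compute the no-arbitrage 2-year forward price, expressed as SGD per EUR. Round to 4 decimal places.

1.5564

T = 2 years.
Growth of 1 SGD over T: 1 + 0.0581×2 = 1.116200.
Growth of 1 EUR over T: 1 + 0.0049×2 = 1.009800.
Forward (SGD per EUR) = 1.408 × 1.116200 / 1.009800 = 1.556357.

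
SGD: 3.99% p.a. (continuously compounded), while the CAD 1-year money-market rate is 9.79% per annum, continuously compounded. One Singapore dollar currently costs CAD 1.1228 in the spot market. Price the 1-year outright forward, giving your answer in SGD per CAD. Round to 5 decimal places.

T = 1 year.
Growth of 1 CAD over T: e^(0.0979×1) = 1.1028525.
SGD accumulates by e^(0.0399×1) = 1.0407067.
So F = 1.1228 × 1.1028525 / 1.0407067 = 1.189848 (CAD/SGD).
Quoted the other way: 1/1.189848 = 0.84044 SGD per CAD.

0.84044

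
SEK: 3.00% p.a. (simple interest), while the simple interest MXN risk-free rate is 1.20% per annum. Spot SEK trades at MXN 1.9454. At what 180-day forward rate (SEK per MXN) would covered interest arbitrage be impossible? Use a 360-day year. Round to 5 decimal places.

0.51863

T = 180/360 years.
MXN growth factor: 1 + 0.0120×180/360 = 1.006000.
SEK accumulates by 1 + 0.0300×180/360 = 1.015000.
So F = 1.9454 × 1.006000 / 1.015000 = 1.928150 (MXN/SEK).
Invert for SEK per MXN: 1 / 1.928150 = 0.51863.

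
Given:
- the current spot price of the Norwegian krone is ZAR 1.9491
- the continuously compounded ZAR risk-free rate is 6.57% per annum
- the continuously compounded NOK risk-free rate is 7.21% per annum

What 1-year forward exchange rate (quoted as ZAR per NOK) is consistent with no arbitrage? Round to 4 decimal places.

1.9367

T = 1 year.
ZAR accumulates by e^(0.0657×1) = 1.0679063.
NOK growth factor: e^(0.0721×1) = 1.0747628.
Forward (ZAR per NOK) = 1.9491 × 1.0679063 / 1.0747628 = 1.936666.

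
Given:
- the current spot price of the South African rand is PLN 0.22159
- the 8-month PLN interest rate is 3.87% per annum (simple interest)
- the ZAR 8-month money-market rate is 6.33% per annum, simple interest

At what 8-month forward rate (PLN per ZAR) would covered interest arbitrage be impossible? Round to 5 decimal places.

T = 8/12 years.
PLN growth factor: 1 + 0.0387×8/12 = 1.025800.
ZAR accumulates by 1 + 0.0633×8/12 = 1.042200.
Forward (PLN per ZAR) = 0.22159 × 1.025800 / 1.042200 = 0.2181031.

0.21810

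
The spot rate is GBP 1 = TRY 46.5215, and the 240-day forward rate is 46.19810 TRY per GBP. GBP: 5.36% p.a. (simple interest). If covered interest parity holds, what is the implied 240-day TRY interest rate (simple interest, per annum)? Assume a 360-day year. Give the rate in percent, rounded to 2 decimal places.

4.28%

T = 240/360 years.
F/S = 46.1981/46.5215 = 0.9930484 = (growth of TRY) / (growth of GBP).
The GBP side grows by 1 + 0.0536×240/360 = 1.0357333.
That pins the TRY growth at 1.0285333.
(1.0285333 − 1)/T = 0.042800, i.e. 4.28%.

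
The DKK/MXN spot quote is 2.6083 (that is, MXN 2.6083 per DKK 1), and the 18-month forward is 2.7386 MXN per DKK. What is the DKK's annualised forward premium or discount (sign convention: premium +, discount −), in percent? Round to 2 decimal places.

T = 18/12 years.
(F − S)/S = (2.7386 − 2.6083)/2.6083 = 0.0499559.
×(1/T) gives 3.33% p.a.

+3.33%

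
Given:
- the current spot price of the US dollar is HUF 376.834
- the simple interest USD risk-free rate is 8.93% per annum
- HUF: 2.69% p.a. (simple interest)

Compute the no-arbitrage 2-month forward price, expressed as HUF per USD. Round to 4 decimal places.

T = 2/12 years.
Growth of 1 HUF over T: 1 + 0.0269×2/12 = 1.004483333.
USD growth factor: 1 + 0.0893×2/12 = 1.014883333.
Forward (HUF per USD) = 376.834 × 1.004483333 / 1.014883333 = 372.972400.

372.9724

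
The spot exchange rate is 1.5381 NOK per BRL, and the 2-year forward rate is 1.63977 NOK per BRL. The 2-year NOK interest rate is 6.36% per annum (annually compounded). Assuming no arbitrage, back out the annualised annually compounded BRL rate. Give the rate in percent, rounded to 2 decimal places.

3.01%

T = 2 years.
F/S = 1.63977/1.5381 = 1.0661010 = (growth of NOK) / (growth of BRL).
NOK growth factor: (1 + 0.0636)^2 = 1.131245.
That pins the BRL growth at 1.0611049.
r = 1.0611049^(1/2) − 1 = 0.030099 → 3.01%.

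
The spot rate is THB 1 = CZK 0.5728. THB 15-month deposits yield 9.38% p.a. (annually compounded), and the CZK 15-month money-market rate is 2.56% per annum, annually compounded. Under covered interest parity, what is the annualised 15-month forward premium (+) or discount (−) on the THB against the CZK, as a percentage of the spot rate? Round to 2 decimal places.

-6.19%

T = 15/12 years.
CIP forward (CZK per THB) = 0.5728 × 1.0321018/1.1185938 = 0.5285099.
(F − S)/S ÷ T = (0.5285099 − 0.5728)/0.5728/(15/12) = -0.061858 → -6.19%.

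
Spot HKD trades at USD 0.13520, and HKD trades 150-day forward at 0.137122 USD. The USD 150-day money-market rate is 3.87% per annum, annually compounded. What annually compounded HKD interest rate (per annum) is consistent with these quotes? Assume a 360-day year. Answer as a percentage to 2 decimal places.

T = 150/360 years.
By CIP, F/S equals the USD-to-HKD growth ratio: 0.137122/0.1352 = 1.0142160.
USD growth factor: (1 + 0.0387)^(150/360) = 1.0159466.
Hence g_HKD = 1.0017063.
r = 1.0017063^(360/150) − 1 = 0.004100 → 0.41%.

0.41%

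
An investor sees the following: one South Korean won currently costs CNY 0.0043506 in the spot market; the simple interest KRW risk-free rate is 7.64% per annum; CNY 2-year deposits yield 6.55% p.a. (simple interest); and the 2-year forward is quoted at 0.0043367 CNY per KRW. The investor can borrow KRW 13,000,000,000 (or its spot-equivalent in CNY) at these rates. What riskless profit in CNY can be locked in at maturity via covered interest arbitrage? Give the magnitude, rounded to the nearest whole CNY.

CNY 1,024,649

T = 2 years.
Invest the KRW and cover forward: 13,000,000,000 × 1.152800 × 0.0043367 = CNY 64,991,520.88.
Convert at spot and invest in CNY: 13,000,000,000 × 0.0043506 × 1.131000 = CNY 63,966,871.80.
The quoted forward overvalues KRW, so borrow CNY, buy KRW at spot, deposit the KRW at 7.64%, and sell the proceeds forward at 0.0043367.
The gap between the two covered legs is CNY 1,024,649.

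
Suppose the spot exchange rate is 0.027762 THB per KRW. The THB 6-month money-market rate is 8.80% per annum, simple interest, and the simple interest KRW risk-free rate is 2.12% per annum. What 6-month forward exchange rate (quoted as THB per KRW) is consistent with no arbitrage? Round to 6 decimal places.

T = 6/12 years.
THB accumulates by 1 + 0.0880×6/12 = 1.044000.
Growth of 1 KRW over T: 1 + 0.0212×6/12 = 1.010600.
So F = 0.027762 × 1.044000 / 1.010600 = 0.02867953 (THB/KRW).

0.028680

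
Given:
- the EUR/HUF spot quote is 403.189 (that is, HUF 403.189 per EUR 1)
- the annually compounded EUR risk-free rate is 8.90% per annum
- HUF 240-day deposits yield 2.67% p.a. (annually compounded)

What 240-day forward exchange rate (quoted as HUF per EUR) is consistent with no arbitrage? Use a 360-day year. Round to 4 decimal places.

T = 240/360 years.
HUF accumulates by (1 + 0.0267)^(240/360) = 1.017721716.
Growth of 1 EUR over T: (1 + 0.0890)^(240/360) = 1.058486329.
CIP: F = S · (grow HUF)/(grow EUR) = 403.189 × 1.017721716/1.058486329 = 387.661314 HUF per EUR.

387.6613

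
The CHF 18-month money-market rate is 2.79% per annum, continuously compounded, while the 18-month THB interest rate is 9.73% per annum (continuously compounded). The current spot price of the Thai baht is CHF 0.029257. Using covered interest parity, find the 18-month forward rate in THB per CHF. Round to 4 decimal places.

37.9298

T = 18/12 years.
CHF accumulates by e^(0.0279×18/12) = 1.04273806.
Growth of 1 THB over T: e^(0.0973×18/12) = 1.15713833.
So F = 0.029257 × 1.04273806 / 1.15713833 = 0.026364512 (CHF/THB).
Invert for THB per CHF: 1 / 0.026364512 = 37.9298.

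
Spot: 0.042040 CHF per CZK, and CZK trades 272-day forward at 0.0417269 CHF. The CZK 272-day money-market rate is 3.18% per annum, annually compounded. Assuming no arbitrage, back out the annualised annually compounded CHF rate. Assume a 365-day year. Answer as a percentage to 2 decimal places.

T = 272/365 years.
CIP gives F = S · g_CHF/g_CZK, so g_CHF/g_CZK = 0.0417269/0.04204 = 0.9925523.
CZK growth factor: (1 + 0.0318)^(272/365) = 1.0236028.
That pins the CHF growth at 1.0159793.
Annualise: 1.0159793^(365/272) − 1 = 0.021501 = 2.15%.

2.15%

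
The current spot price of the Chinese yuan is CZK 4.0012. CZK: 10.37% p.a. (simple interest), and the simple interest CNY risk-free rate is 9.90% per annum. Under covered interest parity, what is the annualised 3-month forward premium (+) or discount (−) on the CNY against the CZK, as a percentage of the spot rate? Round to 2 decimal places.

T = 3/12 years.
No-arbitrage forward: 4.0012 × 1.025925 / 1.024750 = 4.0057879 CZK/CNY.
Annualised premium = (F − S)/S × (1/T) = (4.0057879 − 4.0012)/4.0012 ÷ (3/12) = 0.46%.

+0.46%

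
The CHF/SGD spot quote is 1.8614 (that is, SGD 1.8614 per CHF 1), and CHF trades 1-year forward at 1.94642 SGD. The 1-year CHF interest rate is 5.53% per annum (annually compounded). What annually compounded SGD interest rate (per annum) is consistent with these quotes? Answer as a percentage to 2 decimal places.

T = 1 year.
F/S = 1.94642/1.8614 = 1.0456753 = (growth of SGD) / (growth of CHF).
The CHF side grows by (1 + 0.0553)^1 = 1.055300.
Hence g_SGD = 1.1035011.
Annualise: 1.1035011^(1/1) − 1 = 0.103501 = 10.35%.

10.35%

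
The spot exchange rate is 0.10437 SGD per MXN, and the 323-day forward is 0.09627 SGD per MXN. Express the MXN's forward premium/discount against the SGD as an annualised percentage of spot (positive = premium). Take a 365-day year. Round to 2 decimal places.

-8.77%

T = 323/365 years.
(F − S)/S = (0.09627 − 0.10437)/0.10437 = -0.0776085.
Annualise by dividing by T: -0.0776085 / (323/365) = -0.087700 → -8.77%.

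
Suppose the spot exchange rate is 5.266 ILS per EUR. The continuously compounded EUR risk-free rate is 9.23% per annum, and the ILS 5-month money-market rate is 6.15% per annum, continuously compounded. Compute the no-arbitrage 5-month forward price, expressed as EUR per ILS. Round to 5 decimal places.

T = 5/12 years.
ILS growth factor: e^(0.0615×5/12) = 1.0259561.
Growth of 1 EUR over T: e^(0.0923×5/12) = 1.0392074.
CIP: F = S · (grow ILS)/(grow EUR) = 5.266 × 1.0259561/1.0392074 = 5.198851 ILS per EUR.
Invert for EUR per ILS: 1 / 5.198851 = 0.19235.

0.19235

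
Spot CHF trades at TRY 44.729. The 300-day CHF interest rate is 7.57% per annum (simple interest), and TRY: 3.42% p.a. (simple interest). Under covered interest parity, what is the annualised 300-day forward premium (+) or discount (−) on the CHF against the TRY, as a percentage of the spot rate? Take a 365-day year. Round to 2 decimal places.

T = 300/365 years.
CIP forward (TRY per CHF) = 44.729 × 1.0281096/1.0622192 = 43.292678.
Annualised premium = (F − S)/S × (1/T) = (43.292678 − 44.729)/44.729 ÷ (300/365) = -3.91%.

-3.91%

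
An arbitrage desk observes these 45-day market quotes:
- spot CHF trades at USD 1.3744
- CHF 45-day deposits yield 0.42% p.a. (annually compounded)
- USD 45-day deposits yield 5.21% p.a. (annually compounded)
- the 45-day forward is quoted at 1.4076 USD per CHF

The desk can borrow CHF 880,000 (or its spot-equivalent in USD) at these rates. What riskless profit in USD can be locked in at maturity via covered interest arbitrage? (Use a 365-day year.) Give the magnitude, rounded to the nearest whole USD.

T = 45/365 years.
Keep in CHF, deliver into the forward: 880,000·1.000516857·1.4076 = USD 1,239,328.22.
Swap to USD now, deposit: 880,000·1.3744·1.006281199 = USD 1,217,068.93.
The quoted forward overvalues CHF, so borrow USD, buy CHF at spot, deposit the CHF at 0.42%, and sell the proceeds forward at 1.4076.
The gap between the two covered legs is USD 22,259.

USD 22,259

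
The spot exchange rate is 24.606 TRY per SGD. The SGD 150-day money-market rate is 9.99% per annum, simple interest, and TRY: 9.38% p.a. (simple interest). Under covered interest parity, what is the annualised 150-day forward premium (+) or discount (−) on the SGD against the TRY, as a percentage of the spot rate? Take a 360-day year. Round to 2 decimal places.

T = 150/360 years.
No-arbitrage forward: 24.606 × 1.0390833 / 1.041625 = 24.545958 TRY/SGD.
Annualised premium = (F − S)/S × (1/T) = (24.545958 − 24.606)/24.606 ÷ (150/360) = -0.59%.

-0.59%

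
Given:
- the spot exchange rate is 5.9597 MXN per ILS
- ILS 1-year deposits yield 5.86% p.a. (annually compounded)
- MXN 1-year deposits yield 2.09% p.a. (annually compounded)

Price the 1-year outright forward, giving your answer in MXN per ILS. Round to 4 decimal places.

5.7475

T = 1 year.
MXN accumulates by (1 + 0.0209)^1 = 1.020900.
ILS growth factor: (1 + 0.0586)^1 = 1.058600.
So F = 5.9597 × 1.020900 / 1.058600 = 5.747457 (MXN/ILS).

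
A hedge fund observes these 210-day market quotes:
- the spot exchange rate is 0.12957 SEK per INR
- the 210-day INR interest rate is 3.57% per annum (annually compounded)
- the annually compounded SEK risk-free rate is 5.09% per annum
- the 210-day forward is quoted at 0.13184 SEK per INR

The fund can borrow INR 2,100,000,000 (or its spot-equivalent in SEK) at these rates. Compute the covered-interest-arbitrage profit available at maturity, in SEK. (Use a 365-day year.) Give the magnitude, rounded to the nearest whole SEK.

SEK 2,527,077

T = 210/365 years.
Invest the INR and cover forward: 2,100,000,000 × 1.02038661588 × 0.13184 = SEK 282,508,320.02.
Convert at spot and invest in SEK: 2,100,000,000 × 0.12957 × 1.02897585579 = SEK 279,981,243.43.
The quoted forward overvalues INR, so borrow SEK, buy INR at spot, deposit the INR at 3.57%, and sell the proceeds forward at 0.13184.
Arbitrage profit = |282,508,320.02 − 279,981,243.43| = SEK 2,527,077.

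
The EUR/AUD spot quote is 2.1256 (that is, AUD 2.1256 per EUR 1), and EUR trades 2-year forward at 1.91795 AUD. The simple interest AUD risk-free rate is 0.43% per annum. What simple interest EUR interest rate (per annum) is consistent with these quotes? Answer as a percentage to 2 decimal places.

T = 2 years.
By CIP, F/S equals the AUD-to-EUR growth ratio: 1.91795/2.1256 = 0.9023099.
The AUD side grows by 1 + 0.0043×2 = 1.008600.
Hence g_EUR = 1.1177978.
r = (1.1177978 − 1)/2 = 0.058899 → 5.89%.

5.89%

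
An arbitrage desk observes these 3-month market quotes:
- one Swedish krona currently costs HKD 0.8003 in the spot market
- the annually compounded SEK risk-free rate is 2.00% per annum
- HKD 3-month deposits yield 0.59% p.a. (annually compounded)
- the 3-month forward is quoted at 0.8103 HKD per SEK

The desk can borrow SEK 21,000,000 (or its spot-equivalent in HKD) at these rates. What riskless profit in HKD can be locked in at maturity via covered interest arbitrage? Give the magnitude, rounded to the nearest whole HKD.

HKD 269,716

T = 3/12 years.
Invest the SEK and cover forward: 21,000,000 × 1.0049629316 × 0.8103 = HKD 17,100,750.73.
Convert at spot and invest in HKD: 21,000,000 × 0.8003 × 1.0014717477 = HKD 16,831,034.63.
The quoted forward overvalues SEK, so borrow HKD, buy SEK at spot, deposit the SEK at 2.00%, and sell the proceeds forward at 0.8103.
The gap between the two covered legs is HKD 269,716.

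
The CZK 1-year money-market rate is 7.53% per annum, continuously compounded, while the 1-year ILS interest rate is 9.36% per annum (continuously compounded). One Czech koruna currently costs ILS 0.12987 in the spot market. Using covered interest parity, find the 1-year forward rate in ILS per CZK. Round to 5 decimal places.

0.13227

T = 1 year.
Growth of 1 ILS over T: e^(0.0936×1) = 1.0981204.
Growth of 1 CZK over T: e^(0.0753×1) = 1.0782076.
CIP: F = S · (grow ILS)/(grow CZK) = 0.12987 × 1.0981204/1.0782076 = 0.1322685 ILS per CZK.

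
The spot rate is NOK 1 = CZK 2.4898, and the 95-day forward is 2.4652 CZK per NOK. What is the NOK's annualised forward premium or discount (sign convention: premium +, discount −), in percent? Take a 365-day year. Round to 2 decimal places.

T = 95/365 years.
NOK trades forward at -0.98803% vs spot over the period.
×(1/T) gives -3.80% p.a.

-3.80%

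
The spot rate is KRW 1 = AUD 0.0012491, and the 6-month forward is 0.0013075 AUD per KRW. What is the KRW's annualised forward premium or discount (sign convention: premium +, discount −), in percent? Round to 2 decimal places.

+9.35%

T = 6/12 years.
(F − S)/S = (0.0013075 − 0.0012491)/0.0012491 = 0.0467537.
Annualise by dividing by T: 0.0467537 / (6/12) = 0.093507 → 9.35%.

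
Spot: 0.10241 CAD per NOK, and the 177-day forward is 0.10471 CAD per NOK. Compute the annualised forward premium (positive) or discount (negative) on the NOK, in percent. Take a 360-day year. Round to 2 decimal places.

+4.57%

T = 177/360 years.
NOK trades forward at +2.24587% vs spot over the period.
×(1/T) gives 4.57% p.a.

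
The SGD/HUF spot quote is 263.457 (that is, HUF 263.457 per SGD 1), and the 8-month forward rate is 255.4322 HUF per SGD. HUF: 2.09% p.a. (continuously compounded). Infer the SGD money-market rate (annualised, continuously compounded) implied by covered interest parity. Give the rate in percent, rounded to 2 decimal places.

6.73%

T = 8/12 years.
F/S = 255.4322/263.457 = 0.9695404 = (growth of HUF) / (growth of SGD).
The HUF side grows by e^(0.0209×8/12) = 1.0140309.
So the SGD growth factor = 1.0458882.
r = ln(1.0458882)/(8/12) = 0.067300 → 6.73%.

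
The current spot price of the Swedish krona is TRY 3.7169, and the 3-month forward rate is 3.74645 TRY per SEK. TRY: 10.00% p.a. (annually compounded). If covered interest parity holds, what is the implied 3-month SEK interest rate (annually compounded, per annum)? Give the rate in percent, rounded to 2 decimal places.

6.57%

T = 3/12 years.
By CIP, F/S equals the TRY-to-SEK growth ratio: 3.74645/3.7169 = 1.0079502.
TRY growth factor: (1 + 0.1000)^(3/12) = 1.0241137.
That pins the SEK growth at 1.016036.
r = 1.016036^(12/3) − 1 = 0.065703 → 6.57%.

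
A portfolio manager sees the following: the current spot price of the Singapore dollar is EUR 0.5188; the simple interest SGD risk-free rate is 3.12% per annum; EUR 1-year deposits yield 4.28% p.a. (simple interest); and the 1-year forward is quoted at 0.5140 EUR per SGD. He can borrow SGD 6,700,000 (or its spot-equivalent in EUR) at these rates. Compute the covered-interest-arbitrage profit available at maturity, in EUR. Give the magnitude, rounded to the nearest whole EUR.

T = 1 year.
Keep in SGD, deliver into the forward: 6,700,000·1.031200·0.5140 = EUR 3,551,246.56.
Swap to EUR now, deposit: 6,700,000·0.5188·1.042800 = EUR 3,624,731.09.
The quoted forward undervalues SGD, so borrow SGD, convert to EUR at spot, deposit the EUR at 4.28%, and buy SGD forward at 0.5140 to cover the loan.
Profit = 3,624,731.09 − 3,551,246.56 = EUR 73,485.

EUR 73,485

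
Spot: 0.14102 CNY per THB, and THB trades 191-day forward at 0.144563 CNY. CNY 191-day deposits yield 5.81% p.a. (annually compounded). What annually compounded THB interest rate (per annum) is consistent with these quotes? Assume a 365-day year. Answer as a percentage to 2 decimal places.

0.91%

T = 191/365 years.
F/S = 0.144563/0.14102 = 1.0251241 = (growth of CNY) / (growth of THB).
CNY growth factor: (1 + 0.0581)^(191/365) = 1.0299936.
Hence g_THB = 1.0047502.
r = 1.0047502^(365/191) − 1 = 0.009097 → 0.91%.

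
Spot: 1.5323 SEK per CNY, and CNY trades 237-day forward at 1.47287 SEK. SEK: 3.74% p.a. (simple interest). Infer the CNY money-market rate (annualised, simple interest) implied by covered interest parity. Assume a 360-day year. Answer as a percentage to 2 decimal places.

10.02%

T = 237/360 years.
CIP gives F = S · g_SEK/g_CNY, so g_SEK/g_CNY = 1.47287/1.5323 = 0.9612152.
The SEK side grows by 1 + 0.0374×237/360 = 1.0246217.
That pins the CNY growth at 1.0659649.
(1.0659649 − 1)/T = 0.100200, i.e. 10.02%.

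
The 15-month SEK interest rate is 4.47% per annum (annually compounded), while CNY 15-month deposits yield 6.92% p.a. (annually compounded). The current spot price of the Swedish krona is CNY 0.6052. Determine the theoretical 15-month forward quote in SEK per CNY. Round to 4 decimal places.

T = 15/12 years.
Growth of 1 CNY over T: (1 + 0.0692)^(15/12) = 1.0872357.
SEK growth factor: (1 + 0.0447)^(15/12) = 1.0561838.
So F = 0.6052 × 1.0872357 / 1.0561838 = 0.6229929 (CNY/SEK).
Invert for SEK per CNY: 1 / 0.6229929 = 1.6052.

1.6052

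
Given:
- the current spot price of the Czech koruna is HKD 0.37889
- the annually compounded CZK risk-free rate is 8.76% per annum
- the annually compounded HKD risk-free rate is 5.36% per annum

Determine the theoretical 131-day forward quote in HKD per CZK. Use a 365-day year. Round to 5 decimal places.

0.37460

T = 131/365 years.
HKD accumulates by (1 + 0.0536)^(131/365) = 1.0189161.
CZK growth factor: (1 + 0.0876)^(131/365) = 1.0305972.
So F = 0.37889 × 1.0189161 / 1.0305972 = 0.3745955 (HKD/CZK).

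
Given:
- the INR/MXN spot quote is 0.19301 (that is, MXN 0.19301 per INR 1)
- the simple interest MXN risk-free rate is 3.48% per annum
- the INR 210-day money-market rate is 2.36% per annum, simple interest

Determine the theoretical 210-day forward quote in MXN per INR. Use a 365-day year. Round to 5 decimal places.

0.19424

T = 210/365 years.
MXN growth factor: 1 + 0.0348×210/365 = 1.0200219.
INR growth factor: 1 + 0.0236×210/365 = 1.0135781.
So F = 0.19301 × 1.0200219 / 1.0135781 = 0.1942371 (MXN/INR).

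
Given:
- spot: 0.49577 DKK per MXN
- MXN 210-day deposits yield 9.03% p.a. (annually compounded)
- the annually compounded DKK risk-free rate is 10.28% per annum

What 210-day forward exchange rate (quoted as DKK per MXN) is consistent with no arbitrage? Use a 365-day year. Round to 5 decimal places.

T = 210/365 years.
Growth of 1 DKK over T: (1 + 0.1028)^(210/365) = 1.0579136.
MXN growth factor: (1 + 0.0903)^(210/365) = 1.0509978.
CIP: F = S · (grow DKK)/(grow MXN) = 0.49577 × 1.0579136/1.0509978 = 0.4990323 DKK per MXN.

0.49903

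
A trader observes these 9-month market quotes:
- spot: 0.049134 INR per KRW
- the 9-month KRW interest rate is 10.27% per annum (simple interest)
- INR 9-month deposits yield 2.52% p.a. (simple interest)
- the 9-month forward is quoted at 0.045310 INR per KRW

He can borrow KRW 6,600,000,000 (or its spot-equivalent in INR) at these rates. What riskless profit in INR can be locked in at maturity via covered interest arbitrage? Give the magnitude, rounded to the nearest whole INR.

T = 9/12 years.
Keep in KRW, deliver into the forward: 6,600,000,000·1.077025·0.045310 = INR 322,080,018.15.
Swap to INR now, deposit: 6,600,000,000·0.049134·1.018900 = INR 330,413,375.16.
The quoted forward undervalues KRW, so borrow KRW, convert to INR at spot, deposit the INR at 2.52%, and buy KRW forward at 0.045310 to cover the loan.
Arbitrage profit = |322,080,018.15 − 330,413,375.16| = INR 8,333,357.

INR 8,333,357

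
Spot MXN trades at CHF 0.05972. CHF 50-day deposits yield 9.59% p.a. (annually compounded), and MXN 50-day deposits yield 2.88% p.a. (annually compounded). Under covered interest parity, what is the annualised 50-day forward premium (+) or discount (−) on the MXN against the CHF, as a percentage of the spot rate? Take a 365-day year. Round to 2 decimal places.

+6.35%

T = 50/365 years.
F = S · g_CHF/g_MXN = 0.05972 × 1.0126237/1.003897 = 0.06023914.
(F − S)/S ÷ T = (0.06023914 − 0.05972)/0.05972/(50/365) = 0.063458 → 6.35%.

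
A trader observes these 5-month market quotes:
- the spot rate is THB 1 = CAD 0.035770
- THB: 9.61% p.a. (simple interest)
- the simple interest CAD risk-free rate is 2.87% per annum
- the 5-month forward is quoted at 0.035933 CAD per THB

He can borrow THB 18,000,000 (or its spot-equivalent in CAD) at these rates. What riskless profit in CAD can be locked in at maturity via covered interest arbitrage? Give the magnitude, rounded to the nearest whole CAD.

CAD 21,133

T = 5/12 years.
Route A — deposit THB, sell forward: 18,000,000 × 1.04004167 × 0.035933 = CAD 672,692.71.
Route B — convert at spot, deposit CAD: 18,000,000 × 0.035770 × 1.01195833 = CAD 651,559.49.
The quoted forward overvalues THB, so borrow CAD, buy THB at spot, deposit the THB at 9.61%, and sell the proceeds forward at 0.035933.
Arbitrage profit = |672,692.71 − 651,559.49| = CAD 21,133.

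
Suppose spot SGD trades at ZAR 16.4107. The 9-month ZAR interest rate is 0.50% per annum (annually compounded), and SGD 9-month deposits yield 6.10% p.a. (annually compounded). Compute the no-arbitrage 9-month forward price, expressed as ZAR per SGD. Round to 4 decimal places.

15.7567

T = 9/12 years.
ZAR accumulates by (1 + 0.0050)^(9/12) = 1.00374766.
Growth of 1 SGD over T: (1 + 0.0610)^(9/12) = 1.04540973.
CIP: F = S · (grow ZAR)/(grow SGD) = 16.4107 × 1.00374766/1.04540973 = 15.756694 ZAR per SGD.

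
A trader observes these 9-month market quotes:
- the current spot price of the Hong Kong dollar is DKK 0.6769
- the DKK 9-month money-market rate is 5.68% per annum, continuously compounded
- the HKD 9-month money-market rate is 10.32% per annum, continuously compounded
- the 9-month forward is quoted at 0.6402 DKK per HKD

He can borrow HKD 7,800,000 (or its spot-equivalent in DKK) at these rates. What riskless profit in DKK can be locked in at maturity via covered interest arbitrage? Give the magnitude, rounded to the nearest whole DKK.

T = 9/12 years.
Invest the HKD and cover forward: 7,800,000 × 1.08047418 × 0.6402 = DKK 5,395,412.65.
Convert at spot and invest in DKK: 7,800,000 × 0.6769 × 1.043520403 = DKK 5,509,599.89.
The quoted forward undervalues HKD, so borrow HKD, convert to DKK at spot, deposit the DKK at 5.68%, and buy HKD forward at 0.6402 to cover the loan.
Profit = 5,509,599.89 − 5,395,412.65 = DKK 114,187.

DKK 114,187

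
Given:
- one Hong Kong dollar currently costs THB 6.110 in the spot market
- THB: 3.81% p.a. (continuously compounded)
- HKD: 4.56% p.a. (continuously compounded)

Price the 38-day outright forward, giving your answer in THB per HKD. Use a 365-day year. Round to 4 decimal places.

6.1052

T = 38/365 years.
Growth of 1 THB over T: e^(0.0381×38/365) = 1.0039745.
HKD growth factor: e^(0.0456×38/365) = 1.0047587.
CIP: F = S · (grow THB)/(grow HKD) = 6.11 × 1.0039745/1.0047587 = 6.105231 THB per HKD.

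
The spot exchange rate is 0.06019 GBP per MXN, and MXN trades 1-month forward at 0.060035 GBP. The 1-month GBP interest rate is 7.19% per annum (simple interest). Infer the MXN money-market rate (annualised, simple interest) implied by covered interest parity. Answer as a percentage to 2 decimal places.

10.31%

T = 1/12 years.
CIP gives F = S · g_GBP/g_MXN, so g_GBP/g_MXN = 0.060035/0.06019 = 0.9974248.
The GBP side grows by 1 + 0.0719×1/12 = 1.0059917.
That pins the MXN growth at 1.008589.
(1.008589 − 1)/T = 0.103068, i.e. 10.31%.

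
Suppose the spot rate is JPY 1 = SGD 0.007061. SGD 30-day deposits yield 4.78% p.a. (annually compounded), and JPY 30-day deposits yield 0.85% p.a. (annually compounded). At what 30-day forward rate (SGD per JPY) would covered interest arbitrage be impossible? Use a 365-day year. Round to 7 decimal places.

T = 30/365 years.
SGD accumulates by (1 + 0.0478)^(30/365) = 1.0038451.
JPY accumulates by (1 + 0.0085)^(30/365) = 1.0006959.
CIP: F = S · (grow SGD)/(grow JPY) = 0.007061 × 1.0038451/1.0006959 = 0.007083221 SGD per JPY.

0.0070832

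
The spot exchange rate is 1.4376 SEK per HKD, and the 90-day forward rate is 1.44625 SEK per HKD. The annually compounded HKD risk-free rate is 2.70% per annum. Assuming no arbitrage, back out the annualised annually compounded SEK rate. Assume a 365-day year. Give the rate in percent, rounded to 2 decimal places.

5.23%

T = 90/365 years.
By CIP, F/S equals the SEK-to-HKD growth ratio: 1.44625/1.4376 = 1.0060170.
The HKD side grows by (1 + 0.0270)^(90/365) = 1.0065909.
So the SEK growth factor = 1.0126476.
Annualise: 1.0126476^(365/90) − 1 = 0.052293 = 5.23%.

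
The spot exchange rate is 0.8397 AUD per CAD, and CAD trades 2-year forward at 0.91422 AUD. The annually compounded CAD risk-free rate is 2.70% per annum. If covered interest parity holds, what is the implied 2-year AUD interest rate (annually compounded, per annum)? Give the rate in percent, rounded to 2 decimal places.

7.16%

T = 2 years.
By CIP, F/S equals the AUD-to-CAD growth ratio: 0.91422/0.8397 = 1.0887460.
The CAD side grows by (1 + 0.0270)^2 = 1.054729.
Hence g_AUD = 1.148332.
Annualise: 1.148332^(1/2) − 1 = 0.071603 = 7.16%.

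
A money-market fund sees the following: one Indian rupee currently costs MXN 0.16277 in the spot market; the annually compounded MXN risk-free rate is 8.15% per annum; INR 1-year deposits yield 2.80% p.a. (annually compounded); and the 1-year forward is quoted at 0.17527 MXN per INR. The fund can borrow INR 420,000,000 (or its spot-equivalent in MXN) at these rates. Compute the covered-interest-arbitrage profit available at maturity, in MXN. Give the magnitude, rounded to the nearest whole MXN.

T = 1 year.
Route A — deposit INR, sell forward: 420,000,000 × 1.028000 × 0.17527 = MXN 75,674,575.20.
Route B — convert at spot, deposit MXN: 420,000,000 × 0.16277 × 1.081500 = MXN 73,935,017.10.
The quoted forward overvalues INR, so borrow MXN, buy INR at spot, deposit the INR at 2.80%, and sell the proceeds forward at 0.17527.
Profit = 75,674,575.20 − 73,935,017.10 = MXN 1,739,558.

MXN 1,739,558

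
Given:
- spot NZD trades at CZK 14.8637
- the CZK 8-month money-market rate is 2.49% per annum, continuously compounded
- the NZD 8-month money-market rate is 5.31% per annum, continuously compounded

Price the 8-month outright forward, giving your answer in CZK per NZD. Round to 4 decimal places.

T = 8/12 years.
Growth of 1 CZK over T: e^(0.0249×8/12) = 1.01673855.
NZD accumulates by e^(0.0531×8/12) = 1.03603404.
So F = 14.8637 × 1.01673855 / 1.03603404 = 14.586873 (CZK/NZD).

14.5869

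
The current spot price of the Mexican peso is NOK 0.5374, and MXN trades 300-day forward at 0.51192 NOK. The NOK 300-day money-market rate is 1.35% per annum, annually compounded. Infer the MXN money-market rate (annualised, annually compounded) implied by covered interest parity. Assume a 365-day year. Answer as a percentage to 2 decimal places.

7.52%

T = 300/365 years.
F/S = 0.51192/0.5374 = 0.9525865 = (growth of NOK) / (growth of MXN).
NOK growth factor: (1 + 0.0135)^(300/365) = 1.0110826.
That pins the MXN growth at 1.0614077.
Annualise: 1.0614077^(365/300) − 1 = 0.075202 = 7.52%.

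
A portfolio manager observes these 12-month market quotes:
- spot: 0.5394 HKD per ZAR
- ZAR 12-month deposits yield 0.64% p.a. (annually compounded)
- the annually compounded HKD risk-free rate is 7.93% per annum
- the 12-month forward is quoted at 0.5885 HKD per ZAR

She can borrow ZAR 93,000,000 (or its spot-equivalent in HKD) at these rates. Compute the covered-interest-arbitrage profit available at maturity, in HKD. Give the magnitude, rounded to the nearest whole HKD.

T = 1 year.
Invest the ZAR and cover forward: 93,000,000 × 1.006400 × 0.5885 = HKD 55,080,775.20.
Convert at spot and invest in HKD: 93,000,000 × 0.5394 × 1.079300 = HKD 54,142,221.06.
The quoted forward overvalues ZAR, so borrow HKD, buy ZAR at spot, deposit the ZAR at 0.64%, and sell the proceeds forward at 0.5885.
The gap between the two covered legs is HKD 938,554.

HKD 938,554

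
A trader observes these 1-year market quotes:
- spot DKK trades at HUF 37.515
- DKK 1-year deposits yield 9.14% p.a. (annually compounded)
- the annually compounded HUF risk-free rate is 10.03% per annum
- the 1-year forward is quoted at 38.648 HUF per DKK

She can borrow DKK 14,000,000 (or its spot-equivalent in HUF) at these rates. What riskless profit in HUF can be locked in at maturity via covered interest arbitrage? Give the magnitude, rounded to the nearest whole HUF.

HUF 12,637,418

T = 1 year.
Keep in DKK, deliver into the forward: 14,000,000·1.091400·38.648 = HUF 590,525,980.80.
Swap to HUF now, deposit: 14,000,000·37.515·1.100300 = HUF 577,888,563.00.
The quoted forward overvalues DKK, so borrow HUF, buy DKK at spot, deposit the DKK at 9.14%, and sell the proceeds forward at 38.648.
Arbitrage profit = |590,525,980.80 − 577,888,563.00| = HUF 12,637,418.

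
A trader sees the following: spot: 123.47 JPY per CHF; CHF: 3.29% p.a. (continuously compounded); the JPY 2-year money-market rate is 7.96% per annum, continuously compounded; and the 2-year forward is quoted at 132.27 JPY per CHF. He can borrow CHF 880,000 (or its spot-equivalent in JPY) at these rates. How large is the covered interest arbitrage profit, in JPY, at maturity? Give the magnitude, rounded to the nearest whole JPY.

JPY 3,090,056

T = 2 years.
Keep in CHF, deliver into the forward: 880,000·1.06801309319·132.27 = JPY 124,314,160.82.
Swap to JPY now, deposit: 880,000·123.47·1.17257243772 = JPY 127,404,216.62.
The quoted forward undervalues CHF, so borrow CHF, convert to JPY at spot, deposit the JPY at 7.96%, and buy CHF forward at 132.27 to cover the loan.
Profit = 127,404,216.62 − 124,314,160.82 = JPY 3,090,056.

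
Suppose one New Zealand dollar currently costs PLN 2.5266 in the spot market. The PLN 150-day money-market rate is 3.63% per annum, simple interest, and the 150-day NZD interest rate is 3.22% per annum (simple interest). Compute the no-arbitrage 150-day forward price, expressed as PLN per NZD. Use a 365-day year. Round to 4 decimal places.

T = 150/365 years.
Growth of 1 PLN over T: 1 + 0.0363×150/365 = 1.0149178.
Growth of 1 NZD over T: 1 + 0.0322×150/365 = 1.0132329.
CIP: F = S · (grow PLN)/(grow NZD) = 2.5266 × 1.0149178/1.0132329 = 2.530801 PLN per NZD.

2.5308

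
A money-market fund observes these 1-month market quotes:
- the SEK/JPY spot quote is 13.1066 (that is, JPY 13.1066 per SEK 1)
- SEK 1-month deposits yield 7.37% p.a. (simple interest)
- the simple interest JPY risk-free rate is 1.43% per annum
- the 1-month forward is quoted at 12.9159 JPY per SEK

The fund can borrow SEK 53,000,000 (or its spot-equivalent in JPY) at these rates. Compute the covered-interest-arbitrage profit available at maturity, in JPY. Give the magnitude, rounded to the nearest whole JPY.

JPY 6,730,658

T = 1/12 years.
Keep in SEK, deliver into the forward: 53,000,000·1.00614166667·12.9159 = JPY 688,746,933.08.
Swap to JPY now, deposit: 53,000,000·13.1066·1.00119166667 = JPY 695,477,591.01.
The quoted forward undervalues SEK, so borrow SEK, convert to JPY at spot, deposit the JPY at 1.43%, and buy SEK forward at 12.9159 to cover the loan.
Profit = 695,477,591.01 − 688,746,933.08 = JPY 6,730,658.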